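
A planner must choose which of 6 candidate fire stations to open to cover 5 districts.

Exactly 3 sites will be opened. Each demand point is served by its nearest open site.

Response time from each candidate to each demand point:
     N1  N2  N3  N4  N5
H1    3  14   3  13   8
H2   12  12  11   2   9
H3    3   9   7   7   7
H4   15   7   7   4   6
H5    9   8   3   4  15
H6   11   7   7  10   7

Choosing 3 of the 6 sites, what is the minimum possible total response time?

Open {H1, H2, H4}.
  N1→H1 3, N2→H4 7, N3→H1 3, N4→H2 2, N5→H4 6  ⇒ total 21.
Compare {H1, H2, H6}: total 22.
Compare {H1, H3, H4}: total 23.
No size-3 selection does better; minimum is 21.

21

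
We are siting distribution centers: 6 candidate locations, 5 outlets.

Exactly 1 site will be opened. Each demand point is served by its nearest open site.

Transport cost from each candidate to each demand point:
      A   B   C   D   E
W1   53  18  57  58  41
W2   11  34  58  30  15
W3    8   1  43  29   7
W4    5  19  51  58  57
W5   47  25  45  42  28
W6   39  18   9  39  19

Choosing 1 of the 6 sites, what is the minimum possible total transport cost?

Open {W3}.
  A→W3 8, B→W3 1, C→W3 43, D→W3 29, E→W3 7  ⇒ total 88.
Compare {W6}: total 124.
Compare {W2}: total 148.
No size-1 selection does better; minimum is 88.

88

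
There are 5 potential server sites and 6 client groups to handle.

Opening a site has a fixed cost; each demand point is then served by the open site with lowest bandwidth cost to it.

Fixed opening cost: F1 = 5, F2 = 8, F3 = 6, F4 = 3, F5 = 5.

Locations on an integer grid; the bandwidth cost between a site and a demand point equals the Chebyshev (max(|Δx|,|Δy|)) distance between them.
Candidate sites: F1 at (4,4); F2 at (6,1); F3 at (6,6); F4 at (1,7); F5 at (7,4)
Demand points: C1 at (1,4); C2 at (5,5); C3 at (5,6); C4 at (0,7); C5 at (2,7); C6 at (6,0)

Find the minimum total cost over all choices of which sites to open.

Open {F1, F4}: assign each demand point to its cheapest open site.
  C1→F1 3, C2→F1 1, C3→F1 2, C4→F4 1, C5→F4 1, C6→F1 4
  bandwidth cost 12, fixed 8 → total 20.
Compare {F4, F5}: bandwidth cost 13 + fixed 8 = 21.
Compare {F1}: bandwidth cost 17 + fixed 5 = 22.
Compare {F3, F4}: bandwidth cost 13 + fixed 9 = 22.
All other subsets cost ≥ 21. Minimum total cost: 20.

20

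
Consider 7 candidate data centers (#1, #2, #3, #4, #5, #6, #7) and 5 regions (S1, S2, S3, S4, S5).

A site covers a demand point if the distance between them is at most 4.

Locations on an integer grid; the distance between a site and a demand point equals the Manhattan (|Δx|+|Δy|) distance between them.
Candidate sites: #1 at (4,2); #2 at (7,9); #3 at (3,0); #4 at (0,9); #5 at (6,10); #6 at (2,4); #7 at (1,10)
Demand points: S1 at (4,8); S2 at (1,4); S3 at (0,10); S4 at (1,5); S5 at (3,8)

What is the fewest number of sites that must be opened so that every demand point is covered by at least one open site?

Coverage sets (demand points within 4 of each site):
  #1: {}
  #2: {S1}
  #3: {}
  #4: {S3, S5}
  #5: {S1}
  #6: {S2, S4}
  #7: {S3, S5}
No 2 sites suffice: every size-2 union leaves at least one demand point uncovered.
But {#2, #4, #6} covers everything, so the minimum is 3.

3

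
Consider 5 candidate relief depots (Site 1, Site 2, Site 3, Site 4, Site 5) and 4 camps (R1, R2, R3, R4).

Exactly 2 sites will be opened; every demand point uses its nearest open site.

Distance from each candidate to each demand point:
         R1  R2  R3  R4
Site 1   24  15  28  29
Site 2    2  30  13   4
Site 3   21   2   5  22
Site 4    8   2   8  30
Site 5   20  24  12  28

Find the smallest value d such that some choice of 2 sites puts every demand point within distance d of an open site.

5

Open {Site 2, Site 3}.
  Farthest demand point is R3 at distance 5 (to Site 3); all others are ≤ 5.
With {Site 2, Site 4} the worst case is 8.
With {Site 1, Site 2} the worst case is 15.
No size-2 selection achieves below 5.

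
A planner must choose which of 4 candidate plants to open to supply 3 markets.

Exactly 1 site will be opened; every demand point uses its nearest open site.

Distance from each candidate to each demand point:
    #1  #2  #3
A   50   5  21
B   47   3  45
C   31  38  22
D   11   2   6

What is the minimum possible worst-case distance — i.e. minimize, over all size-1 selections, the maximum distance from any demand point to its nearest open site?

11

Open {D}.
  Farthest demand point is #1 at distance 11 (to D); all others are ≤ 11.
With {C} the worst case is 38.
With {B} the worst case is 47.
No size-1 selection achieves below 11.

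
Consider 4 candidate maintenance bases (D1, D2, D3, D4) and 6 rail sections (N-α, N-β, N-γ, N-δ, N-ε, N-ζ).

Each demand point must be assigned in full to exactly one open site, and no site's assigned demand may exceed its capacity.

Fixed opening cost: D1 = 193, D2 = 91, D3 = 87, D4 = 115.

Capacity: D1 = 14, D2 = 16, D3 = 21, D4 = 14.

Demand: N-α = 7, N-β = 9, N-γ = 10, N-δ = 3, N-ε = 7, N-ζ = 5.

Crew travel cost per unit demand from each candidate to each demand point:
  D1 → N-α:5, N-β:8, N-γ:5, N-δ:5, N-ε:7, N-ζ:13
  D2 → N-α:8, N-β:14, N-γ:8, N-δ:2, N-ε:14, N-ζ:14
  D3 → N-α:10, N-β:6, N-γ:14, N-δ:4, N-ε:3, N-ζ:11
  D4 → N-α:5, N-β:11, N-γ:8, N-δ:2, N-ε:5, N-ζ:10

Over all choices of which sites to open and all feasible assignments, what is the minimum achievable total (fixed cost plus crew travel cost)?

539

Open {D2, D3, D4}; cheapest assignment that respects the capacities:
  D2 (cap 16, load 13): N-γ, N-δ — cost 10×8 + 3×2 = 86
  D3 (cap 21, load 16): N-β, N-ε — cost 9×6 + 7×3 = 75
  D4 (cap 14, load 12): N-α, N-ζ — cost 7×5 + 5×10 = 85
  Shipping 246, fixed 293 → total 539.
  Any other capacity-feasible assignment to {D2, D3, D4} ships for at least 246.
Compare {D1, D2, D3}: its best feasible assignment gives total 613.
Compare {D1, D3, D4}: its best feasible assignment gives total 616.
Every other set of open sites that can feasibly serve all demand totals ≥ 613 even under its best assignment. Minimum: 539.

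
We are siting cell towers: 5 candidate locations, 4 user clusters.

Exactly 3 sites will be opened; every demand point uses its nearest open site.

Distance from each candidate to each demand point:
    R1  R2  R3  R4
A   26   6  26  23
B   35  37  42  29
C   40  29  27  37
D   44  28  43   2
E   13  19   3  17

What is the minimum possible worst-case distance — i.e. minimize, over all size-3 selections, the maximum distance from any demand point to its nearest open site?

13

Open {A, D, E}.
  Farthest demand point is R1 at distance 13 (to E); all others are ≤ 13.
With {A, B, E} the worst case is 17.
With {A, C, E} the worst case is 17.
No size-3 selection achieves below 13.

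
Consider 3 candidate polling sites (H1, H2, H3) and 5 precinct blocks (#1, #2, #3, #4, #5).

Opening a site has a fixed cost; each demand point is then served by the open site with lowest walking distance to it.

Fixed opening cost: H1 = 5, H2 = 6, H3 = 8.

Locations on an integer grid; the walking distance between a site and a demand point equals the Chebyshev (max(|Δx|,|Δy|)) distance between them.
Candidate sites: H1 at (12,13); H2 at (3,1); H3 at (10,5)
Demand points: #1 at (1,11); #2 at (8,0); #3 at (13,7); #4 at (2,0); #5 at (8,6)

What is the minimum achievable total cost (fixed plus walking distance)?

Open {H2, H3}: assign each demand point to its cheapest open site.
  #1→H3 9, #2→H2 5, #3→H3 3, #4→H2 1, #5→H3 2
  walking distance 20, fixed 14 → total 34.
Compare {H3}: walking distance 27 + fixed 8 = 35.
Compare {H2}: walking distance 31 + fixed 6 = 37.
Compare {H1, H2}: walking distance 27 + fixed 11 = 38.
All other subsets cost ≥ 35. Minimum total cost: 34.

34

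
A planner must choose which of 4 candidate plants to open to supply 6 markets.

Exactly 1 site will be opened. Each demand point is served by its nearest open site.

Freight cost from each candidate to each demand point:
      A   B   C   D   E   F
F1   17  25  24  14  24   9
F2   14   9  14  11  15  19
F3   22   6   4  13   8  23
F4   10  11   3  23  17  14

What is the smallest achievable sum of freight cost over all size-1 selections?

76

Open {F3}.
  A→F3 22, B→F3 6, C→F3 4, D→F3 13, E→F3 8, F→F3 23  ⇒ total 76.
Compare {F4}: total 78.
Compare {F2}: total 82.
No size-1 selection does better; minimum is 76.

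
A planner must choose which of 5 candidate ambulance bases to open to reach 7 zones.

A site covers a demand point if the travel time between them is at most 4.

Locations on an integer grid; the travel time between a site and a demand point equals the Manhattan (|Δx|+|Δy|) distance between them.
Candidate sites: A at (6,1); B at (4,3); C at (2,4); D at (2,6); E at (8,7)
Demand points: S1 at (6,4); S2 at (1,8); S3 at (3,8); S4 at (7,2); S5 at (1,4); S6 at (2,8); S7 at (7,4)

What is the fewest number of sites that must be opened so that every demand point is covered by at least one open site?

Coverage sets (demand points within 4 of each site):
  A: {S1, S4, S7}
  B: {S1, S4, S5, S7}
  C: {S1, S5, S6}
  D: {S2, S3, S5, S6}
  E: {S7}
No single site covers all 7 demand points.
But {A, D} covers everything, so the minimum is 2.

2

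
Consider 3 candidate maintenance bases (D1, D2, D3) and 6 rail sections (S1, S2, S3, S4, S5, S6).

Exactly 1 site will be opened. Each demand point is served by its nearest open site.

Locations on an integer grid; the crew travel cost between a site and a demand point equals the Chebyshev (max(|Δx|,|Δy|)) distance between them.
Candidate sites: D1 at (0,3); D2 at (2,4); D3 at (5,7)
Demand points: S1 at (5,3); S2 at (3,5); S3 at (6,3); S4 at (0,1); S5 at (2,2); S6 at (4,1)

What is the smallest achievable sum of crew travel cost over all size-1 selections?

16

Open {D2}.
  S1→D2 3, S2→D2 1, S3→D2 4, S4→D2 3, S5→D2 2, S6→D2 3  ⇒ total 16.
Compare {D1}: total 22.
Compare {D3}: total 27.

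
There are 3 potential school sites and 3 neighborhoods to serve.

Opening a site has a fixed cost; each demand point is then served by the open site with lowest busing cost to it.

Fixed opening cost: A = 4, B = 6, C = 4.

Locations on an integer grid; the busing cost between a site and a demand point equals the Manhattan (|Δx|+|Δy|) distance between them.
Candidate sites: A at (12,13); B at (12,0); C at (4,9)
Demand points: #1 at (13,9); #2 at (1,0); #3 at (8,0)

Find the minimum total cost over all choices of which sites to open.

Open {A, B}: assign each demand point to its cheapest open site.
  #1→A 5, #2→B 11, #3→B 4
  busing cost 20, fixed 10 → total 30.
Compare {B}: busing cost 25 + fixed 6 = 31.
Compare {B, C}: busing cost 24 + fixed 10 = 34.
Compare {A, B, C}: busing cost 20 + fixed 14 = 34.
All other subsets cost ≥ 31. Minimum total cost: 30.

30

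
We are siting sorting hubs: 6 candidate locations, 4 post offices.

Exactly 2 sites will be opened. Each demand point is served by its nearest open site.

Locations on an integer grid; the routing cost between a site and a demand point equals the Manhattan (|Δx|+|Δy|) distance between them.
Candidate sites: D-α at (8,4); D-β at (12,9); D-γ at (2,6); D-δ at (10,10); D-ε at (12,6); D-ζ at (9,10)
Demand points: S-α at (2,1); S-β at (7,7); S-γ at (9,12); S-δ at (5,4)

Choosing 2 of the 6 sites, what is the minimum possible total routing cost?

17

Open {D-γ, D-ζ}.
  S-α→D-γ 5, S-β→D-ζ 5, S-γ→D-ζ 2, S-δ→D-γ 5  ⇒ total 17.
Compare {D-α, D-ζ}: total 18.
Compare {D-α, D-δ}: total 19.
No size-2 selection does better; minimum is 17.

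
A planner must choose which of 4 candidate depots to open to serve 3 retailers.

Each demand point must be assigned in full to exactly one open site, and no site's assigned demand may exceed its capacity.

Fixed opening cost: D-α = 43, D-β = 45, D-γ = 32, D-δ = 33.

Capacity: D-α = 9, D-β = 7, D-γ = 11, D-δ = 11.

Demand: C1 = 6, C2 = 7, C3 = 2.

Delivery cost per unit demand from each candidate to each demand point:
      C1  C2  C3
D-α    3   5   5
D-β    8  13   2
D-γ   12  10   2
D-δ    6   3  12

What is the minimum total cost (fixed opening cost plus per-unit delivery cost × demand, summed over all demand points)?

125

Open {D-α, D-δ}; cheapest assignment that respects the capacities:
  D-α (cap 9, load 8): C1, C3 — cost 6×3 + 2×5 = 28
  D-δ (cap 11, load 7): C2 — cost 7×3 = 21
  Shipping 49, fixed 76 → total 125.
  Any other capacity-feasible assignment to {D-α, D-δ} ships for at least 49.
Compare {D-α, D-γ, D-δ}: its best feasible assignment gives total 151.
Compare {D-γ, D-δ}: its best feasible assignment gives total 162.
Every other set of open sites that can feasibly serve all demand totals ≥ 151 even under its best assignment. Minimum: 125.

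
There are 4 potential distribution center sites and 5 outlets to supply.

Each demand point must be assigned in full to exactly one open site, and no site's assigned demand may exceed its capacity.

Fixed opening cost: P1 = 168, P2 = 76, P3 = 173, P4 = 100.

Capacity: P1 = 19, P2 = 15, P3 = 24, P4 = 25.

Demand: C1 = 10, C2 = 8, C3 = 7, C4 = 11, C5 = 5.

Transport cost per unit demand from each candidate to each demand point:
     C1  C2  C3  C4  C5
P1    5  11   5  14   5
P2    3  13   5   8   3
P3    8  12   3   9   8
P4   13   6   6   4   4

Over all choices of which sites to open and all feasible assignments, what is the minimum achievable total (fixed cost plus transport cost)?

465

Open {P1, P4}; cheapest assignment that respects the capacities:
  P1 (cap 19, load 17): C1, C3 — cost 10×5 + 7×5 = 85
  P4 (cap 25, load 24): C2, C4, C5 — cost 8×6 + 11×4 + 5×4 = 112
  Shipping 197, fixed 268 → total 465.
  Any other capacity-feasible assignment to {P1, P4} ships for at least 197.
Compare {P3, P4}: its best feasible assignment gives total 486.
Compare {P2, P3, P4}: its best feasible assignment gives total 507.
Every other set of open sites that can feasibly serve all demand totals ≥ 486 even under its best assignment. Minimum: 465.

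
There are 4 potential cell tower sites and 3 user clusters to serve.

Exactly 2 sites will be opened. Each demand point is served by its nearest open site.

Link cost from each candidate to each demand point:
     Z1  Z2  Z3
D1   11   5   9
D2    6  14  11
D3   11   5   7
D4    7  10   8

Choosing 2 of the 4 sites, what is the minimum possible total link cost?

18

Open {D2, D3}.
  Z1→D2 6, Z2→D3 5, Z3→D3 7  ⇒ total 18.
Compare {D3, D4}: total 19.
Compare {D1, D2}: total 20.
No size-2 selection does better; minimum is 18.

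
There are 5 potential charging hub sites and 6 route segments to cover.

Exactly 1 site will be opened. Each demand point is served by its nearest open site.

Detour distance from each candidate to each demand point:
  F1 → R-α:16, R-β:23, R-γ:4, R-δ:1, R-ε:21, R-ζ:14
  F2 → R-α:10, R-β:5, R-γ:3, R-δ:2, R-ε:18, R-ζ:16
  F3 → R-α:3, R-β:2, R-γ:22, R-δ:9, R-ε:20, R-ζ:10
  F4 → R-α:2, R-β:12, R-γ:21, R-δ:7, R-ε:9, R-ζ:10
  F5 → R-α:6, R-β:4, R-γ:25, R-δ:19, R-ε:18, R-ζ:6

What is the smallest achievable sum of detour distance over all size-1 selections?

Open {F2}.
  R-α→F2 10, R-β→F2 5, R-γ→F2 3, R-δ→F2 2, R-ε→F2 18, R-ζ→F2 16  ⇒ total 54.
Compare {F4}: total 61.
Compare {F3}: total 66.
No size-1 selection does better; minimum is 54.

54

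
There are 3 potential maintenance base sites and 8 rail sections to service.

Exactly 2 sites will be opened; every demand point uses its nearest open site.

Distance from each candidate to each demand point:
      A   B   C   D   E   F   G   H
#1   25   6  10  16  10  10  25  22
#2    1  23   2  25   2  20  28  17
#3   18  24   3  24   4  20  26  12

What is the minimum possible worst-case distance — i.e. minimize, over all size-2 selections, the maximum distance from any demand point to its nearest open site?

25

Open {#1, #2}.
  Farthest demand point is G at distance 25 (to #1); all others are ≤ 25.
With {#1, #3} the worst case is 25.
With {#2, #3} the worst case is 26.
No size-2 selection achieves below 25.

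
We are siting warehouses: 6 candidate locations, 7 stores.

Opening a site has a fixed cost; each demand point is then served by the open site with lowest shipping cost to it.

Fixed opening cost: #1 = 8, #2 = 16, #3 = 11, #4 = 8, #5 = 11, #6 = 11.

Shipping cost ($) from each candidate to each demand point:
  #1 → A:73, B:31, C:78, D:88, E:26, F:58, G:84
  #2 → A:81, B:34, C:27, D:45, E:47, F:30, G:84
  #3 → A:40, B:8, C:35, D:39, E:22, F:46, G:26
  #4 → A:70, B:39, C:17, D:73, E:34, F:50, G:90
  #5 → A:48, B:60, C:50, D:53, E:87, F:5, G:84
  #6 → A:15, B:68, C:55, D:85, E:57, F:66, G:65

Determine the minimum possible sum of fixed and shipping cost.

173

Open {#3, #4, #5, #6}: assign each demand point to its cheapest open site.
  A→#6 15, B→#3 8, C→#4 17, D→#3 39, E→#3 22, F→#5 5, G→#3 26
  shipping cost 132, fixed 41 → total 173.
Compare {#1, #3, #4, #5, #6}: shipping cost 132 + fixed 49 = 181.
Compare {#3, #5, #6}: shipping cost 150 + fixed 33 = 183.
Compare {#3, #4, #5}: shipping cost 157 + fixed 30 = 187.
All other subsets cost ≥ 181. Minimum total cost: 173.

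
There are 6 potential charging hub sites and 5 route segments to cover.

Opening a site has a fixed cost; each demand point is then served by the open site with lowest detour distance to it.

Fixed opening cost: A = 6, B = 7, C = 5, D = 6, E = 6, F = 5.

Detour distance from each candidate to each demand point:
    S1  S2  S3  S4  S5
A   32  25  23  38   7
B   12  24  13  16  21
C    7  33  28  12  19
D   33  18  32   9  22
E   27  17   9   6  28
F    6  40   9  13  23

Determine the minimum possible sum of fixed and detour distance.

Open {A, E, F}: assign each demand point to its cheapest open site.
  S1→F 6, S2→E 17, S3→E 9, S4→E 6, S5→A 7
  detour distance 45, fixed 17 → total 62.
Compare {A, C, E}: detour distance 46 + fixed 17 = 63.
Compare {A, D, F}: detour distance 49 + fixed 17 = 66.
Compare {A, C, E, F}: detour distance 45 + fixed 22 = 67.
All other subsets cost ≥ 63. Minimum total cost: 62.

62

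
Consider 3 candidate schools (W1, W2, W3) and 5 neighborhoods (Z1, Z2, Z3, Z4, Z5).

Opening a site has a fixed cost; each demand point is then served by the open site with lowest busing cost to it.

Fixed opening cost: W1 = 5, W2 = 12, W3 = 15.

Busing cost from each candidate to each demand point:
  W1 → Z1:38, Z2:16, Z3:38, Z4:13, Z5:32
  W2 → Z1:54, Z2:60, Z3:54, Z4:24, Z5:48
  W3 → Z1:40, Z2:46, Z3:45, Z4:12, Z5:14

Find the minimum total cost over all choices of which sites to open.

138

Open {W1, W3}: assign each demand point to its cheapest open site.
  Z1→W1 38, Z2→W1 16, Z3→W1 38, Z4→W3 12, Z5→W3 14
  busing cost 118, fixed 20 → total 138.
Compare {W1}: busing cost 137 + fixed 5 = 142.
Compare {W1, W2, W3}: busing cost 118 + fixed 32 = 150.
Compare {W1, W2}: busing cost 137 + fixed 17 = 154.
All other subsets cost ≥ 142. Minimum total cost: 138.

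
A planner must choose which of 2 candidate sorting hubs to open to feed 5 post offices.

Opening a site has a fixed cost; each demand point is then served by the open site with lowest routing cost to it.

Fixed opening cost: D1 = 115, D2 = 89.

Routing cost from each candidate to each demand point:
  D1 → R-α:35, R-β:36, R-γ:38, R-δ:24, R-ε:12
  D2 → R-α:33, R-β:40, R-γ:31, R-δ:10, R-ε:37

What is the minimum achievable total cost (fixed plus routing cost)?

240

Open {D2}: assign each demand point to its cheapest open site.
  R-α→D2 33, R-β→D2 40, R-γ→D2 31, R-δ→D2 10, R-ε→D2 37
  routing cost 151, fixed 89 → total 240.
Compare {D1}: routing cost 145 + fixed 115 = 260.
Compare {D1, D2}: routing cost 122 + fixed 204 = 326.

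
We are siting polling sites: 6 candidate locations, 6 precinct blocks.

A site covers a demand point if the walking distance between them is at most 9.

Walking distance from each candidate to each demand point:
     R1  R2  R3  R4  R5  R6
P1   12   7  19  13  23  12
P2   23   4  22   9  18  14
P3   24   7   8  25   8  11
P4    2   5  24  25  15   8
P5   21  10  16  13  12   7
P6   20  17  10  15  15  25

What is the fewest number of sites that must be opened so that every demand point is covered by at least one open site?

Coverage sets (demand points within 9 of each site):
  P1: {R2}
  P2: {R2, R4}
  P3: {R2, R3, R5}
  P4: {R1, R2, R6}
  P5: {R6}
  P6: {}
No 2 sites suffice: every size-2 union leaves at least one demand point uncovered.
But {P2, P3, P4} covers everything, so the minimum is 3.

3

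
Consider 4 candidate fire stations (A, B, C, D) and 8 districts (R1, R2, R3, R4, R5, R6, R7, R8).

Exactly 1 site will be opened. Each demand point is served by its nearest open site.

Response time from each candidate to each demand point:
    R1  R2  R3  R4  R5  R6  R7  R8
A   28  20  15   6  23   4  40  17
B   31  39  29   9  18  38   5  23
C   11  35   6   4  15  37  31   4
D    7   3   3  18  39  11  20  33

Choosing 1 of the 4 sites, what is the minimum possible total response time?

134

Open {D}.
  R1→D 7, R2→D 3, R3→D 3, R4→D 18, R5→D 39, R6→D 11, R7→D 20, R8→D 33  ⇒ total 134.
Compare {C}: total 143.
Compare {A}: total 153.
No size-1 selection does better; minimum is 134.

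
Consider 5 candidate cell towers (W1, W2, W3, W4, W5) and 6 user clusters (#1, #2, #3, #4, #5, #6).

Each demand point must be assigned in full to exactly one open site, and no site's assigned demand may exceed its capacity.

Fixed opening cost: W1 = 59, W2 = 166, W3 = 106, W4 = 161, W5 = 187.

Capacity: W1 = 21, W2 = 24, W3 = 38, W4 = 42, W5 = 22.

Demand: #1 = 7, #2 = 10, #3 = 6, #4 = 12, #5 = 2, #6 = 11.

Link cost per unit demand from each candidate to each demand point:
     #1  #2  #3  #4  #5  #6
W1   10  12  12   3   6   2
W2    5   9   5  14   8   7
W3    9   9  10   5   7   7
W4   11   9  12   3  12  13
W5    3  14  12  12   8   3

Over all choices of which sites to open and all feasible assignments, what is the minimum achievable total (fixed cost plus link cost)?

472

Open {W1, W3}; cheapest assignment that respects the capacities:
  W1 (cap 21, load 13): #5, #6 — cost 2×6 + 11×2 = 34
  W3 (cap 38, load 35): #1, #2, #3, #4 — cost 7×9 + 10×9 + 6×10 + 12×5 = 273
  Shipping 307, fixed 165 → total 472.
  Any other capacity-feasible assignment to {W1, W3} ships for at least 307.
Compare {W1, W4}: its best feasible assignment gives total 522.
Compare {W3, W5}: its best feasible assignment gives total 571.
Every other set of open sites that can feasibly serve all demand totals ≥ 522 even under its best assignment. Minimum: 472.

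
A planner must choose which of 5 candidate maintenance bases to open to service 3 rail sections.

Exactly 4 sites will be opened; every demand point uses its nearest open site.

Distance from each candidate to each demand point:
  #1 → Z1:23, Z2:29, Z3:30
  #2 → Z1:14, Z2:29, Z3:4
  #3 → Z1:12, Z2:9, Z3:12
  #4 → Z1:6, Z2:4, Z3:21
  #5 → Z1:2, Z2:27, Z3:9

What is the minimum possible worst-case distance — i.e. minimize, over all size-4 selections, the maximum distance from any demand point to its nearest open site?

Open {#1, #2, #4, #5}.
  Farthest demand point is Z2 at distance 4 (to #4); all others are ≤ 4.
With {#2, #3, #4, #5} the worst case is 4.
With {#1, #2, #3, #4} the worst case is 6.
No size-4 selection achieves below 4.

4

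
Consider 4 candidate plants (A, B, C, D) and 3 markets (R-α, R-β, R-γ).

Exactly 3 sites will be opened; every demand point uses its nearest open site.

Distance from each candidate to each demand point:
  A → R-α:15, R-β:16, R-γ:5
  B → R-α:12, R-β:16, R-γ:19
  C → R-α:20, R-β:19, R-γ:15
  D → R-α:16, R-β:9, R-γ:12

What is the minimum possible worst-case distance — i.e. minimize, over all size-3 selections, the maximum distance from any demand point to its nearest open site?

12

Open {A, B, D}.
  Farthest demand point is R-α at distance 12 (to B); all others are ≤ 12.
With {B, C, D} the worst case is 12.
With {A, C, D} the worst case is 15.
No size-3 selection achieves below 12.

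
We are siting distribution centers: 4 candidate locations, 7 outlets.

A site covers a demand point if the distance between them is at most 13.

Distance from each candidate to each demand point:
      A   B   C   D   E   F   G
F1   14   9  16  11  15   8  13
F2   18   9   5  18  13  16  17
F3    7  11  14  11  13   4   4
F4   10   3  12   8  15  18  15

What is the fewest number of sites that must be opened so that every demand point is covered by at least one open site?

2

Coverage sets (demand points within 13 of each site):
  F1: {B, D, F, G}
  F2: {B, C, E}
  F3: {A, B, D, E, F, G}
  F4: {A, B, C, D}
No single site covers all 7 demand points.
But {F2, F3} covers everything, so the minimum is 2.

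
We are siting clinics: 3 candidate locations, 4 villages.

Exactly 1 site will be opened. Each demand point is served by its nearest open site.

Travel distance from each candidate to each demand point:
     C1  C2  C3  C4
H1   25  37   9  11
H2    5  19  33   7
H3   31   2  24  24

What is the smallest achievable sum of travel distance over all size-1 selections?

Open {H2}.
  C1→H2 5, C2→H2 19, C3→H2 33, C4→H2 7  ⇒ total 64.
Compare {H3}: total 81.
Compare {H1}: total 82.

64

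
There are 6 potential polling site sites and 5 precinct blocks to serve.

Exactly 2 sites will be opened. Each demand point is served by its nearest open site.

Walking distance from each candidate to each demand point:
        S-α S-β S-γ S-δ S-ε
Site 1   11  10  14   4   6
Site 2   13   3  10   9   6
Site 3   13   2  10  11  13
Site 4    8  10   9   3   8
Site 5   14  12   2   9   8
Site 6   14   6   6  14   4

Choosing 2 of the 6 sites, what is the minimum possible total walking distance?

Open {Site 4, Site 6}.
  S-α→Site 4 8, S-β→Site 6 6, S-γ→Site 6 6, S-δ→Site 4 3, S-ε→Site 6 4  ⇒ total 27.
Compare {Site 2, Site 4}: total 29.
Compare {Site 3, Site 4}: total 30.
No size-2 selection does better; minimum is 27.

27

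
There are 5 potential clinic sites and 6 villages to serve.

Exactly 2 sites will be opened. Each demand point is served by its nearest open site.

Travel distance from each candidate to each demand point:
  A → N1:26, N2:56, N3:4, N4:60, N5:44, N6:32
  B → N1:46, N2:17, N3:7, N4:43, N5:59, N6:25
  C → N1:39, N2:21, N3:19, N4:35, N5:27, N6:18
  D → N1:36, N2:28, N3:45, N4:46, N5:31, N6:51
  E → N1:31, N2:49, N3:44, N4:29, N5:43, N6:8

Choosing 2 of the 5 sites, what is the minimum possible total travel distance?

131

Open {A, C}.
  N1→A 26, N2→C 21, N3→A 4, N4→C 35, N5→C 27, N6→C 18  ⇒ total 131.
Compare {B, E}: total 135.
Compare {C, E}: total 135.
No size-2 selection does better; minimum is 131.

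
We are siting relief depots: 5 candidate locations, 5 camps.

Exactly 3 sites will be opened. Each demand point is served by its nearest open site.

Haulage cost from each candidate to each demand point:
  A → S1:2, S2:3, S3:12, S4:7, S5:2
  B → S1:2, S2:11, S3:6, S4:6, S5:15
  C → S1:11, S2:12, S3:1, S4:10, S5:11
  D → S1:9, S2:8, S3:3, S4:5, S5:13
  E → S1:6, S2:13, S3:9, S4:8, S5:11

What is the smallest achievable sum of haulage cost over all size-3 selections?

Open {A, C, D}.
  S1→A 2, S2→A 3, S3→C 1, S4→D 5, S5→A 2  ⇒ total 13.
Compare {A, B, C}: total 14.
Compare {A, B, D}: total 15.
No size-3 selection does better; minimum is 13.

13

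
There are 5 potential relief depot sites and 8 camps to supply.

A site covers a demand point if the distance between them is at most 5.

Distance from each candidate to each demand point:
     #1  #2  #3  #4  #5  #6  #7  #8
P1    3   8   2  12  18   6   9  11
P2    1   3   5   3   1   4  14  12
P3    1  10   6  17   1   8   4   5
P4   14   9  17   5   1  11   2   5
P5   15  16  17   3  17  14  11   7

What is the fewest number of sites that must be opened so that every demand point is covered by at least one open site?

Coverage sets (demand points within 5 of each site):
  P1: {#1, #3}
  P2: {#1, #2, #3, #4, #5, #6}
  P3: {#1, #5, #7, #8}
  P4: {#4, #5, #7, #8}
  P5: {#4}
No single site covers all 8 demand points.
But {P2, P3} covers everything, so the minimum is 2.

2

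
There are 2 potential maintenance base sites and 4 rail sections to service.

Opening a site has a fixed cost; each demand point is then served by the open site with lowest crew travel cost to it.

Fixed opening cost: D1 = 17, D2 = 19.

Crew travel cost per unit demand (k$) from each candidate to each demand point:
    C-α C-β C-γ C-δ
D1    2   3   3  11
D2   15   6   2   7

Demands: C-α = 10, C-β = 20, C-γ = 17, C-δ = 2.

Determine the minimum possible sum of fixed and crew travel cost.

Open {D1, D2}: assign each demand point to its cheapest open site.
  C-α→D1 10×2=20, C-β→D1 20×3=60, C-γ→D2 17×2=34, C-δ→D2 2×7=14
  crew travel cost 128, fixed 36 → total 164.
Compare {D1}: crew travel cost 153 + fixed 17 = 170.
Compare {D2}: crew travel cost 318 + fixed 19 = 337.

164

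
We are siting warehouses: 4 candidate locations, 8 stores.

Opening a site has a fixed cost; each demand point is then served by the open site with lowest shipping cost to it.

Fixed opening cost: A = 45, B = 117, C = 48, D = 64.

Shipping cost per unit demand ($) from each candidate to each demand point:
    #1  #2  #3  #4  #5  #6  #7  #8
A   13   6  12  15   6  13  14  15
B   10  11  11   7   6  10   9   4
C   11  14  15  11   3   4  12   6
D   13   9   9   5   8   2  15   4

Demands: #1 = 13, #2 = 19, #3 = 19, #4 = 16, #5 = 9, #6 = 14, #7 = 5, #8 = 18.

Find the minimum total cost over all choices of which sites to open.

Open {A, C, D}: assign each demand point to its cheapest open site.
  #1→C 13×11=143, #2→A 19×6=114, #3→D 19×9=171, #4→D 16×5=80, #5→C 9×3=27, #6→D 14×2=28, #7→C 5×12=60, #8→D 18×4=72
  shipping cost 695, fixed 157 → total 852.
Compare {C, D}: shipping cost 752 + fixed 112 = 864.
Compare {A, D}: shipping cost 758 + fixed 109 = 867.
Compare {D}: shipping cost 838 + fixed 64 = 902.
All other subsets cost ≥ 864. Minimum total cost: 852.

852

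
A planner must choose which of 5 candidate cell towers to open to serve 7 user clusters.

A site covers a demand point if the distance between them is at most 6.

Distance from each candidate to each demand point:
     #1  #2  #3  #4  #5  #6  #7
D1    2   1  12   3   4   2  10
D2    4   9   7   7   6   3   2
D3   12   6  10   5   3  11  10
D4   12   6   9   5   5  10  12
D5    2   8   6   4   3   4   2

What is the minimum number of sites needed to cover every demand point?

2

Coverage sets (demand points within 6 of each site):
  D1: {#1, #2, #4, #5, #6}
  D2: {#1, #5, #6, #7}
  D3: {#2, #4, #5}
  D4: {#2, #4, #5}
  D5: {#1, #3, #4, #5, #6, #7}
No single site covers all 7 demand points.
But {D1, D5} covers everything, so the minimum is 2.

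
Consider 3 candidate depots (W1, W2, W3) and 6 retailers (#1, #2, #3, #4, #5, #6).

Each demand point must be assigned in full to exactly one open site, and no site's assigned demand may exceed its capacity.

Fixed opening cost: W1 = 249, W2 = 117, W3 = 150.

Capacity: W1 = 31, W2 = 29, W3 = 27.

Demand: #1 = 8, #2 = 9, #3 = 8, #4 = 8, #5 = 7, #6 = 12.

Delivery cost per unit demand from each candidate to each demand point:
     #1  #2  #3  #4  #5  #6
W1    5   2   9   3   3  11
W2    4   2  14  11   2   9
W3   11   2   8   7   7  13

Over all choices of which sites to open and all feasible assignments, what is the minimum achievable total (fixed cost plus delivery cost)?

559

Open {W2, W3}; cheapest assignment that respects the capacities:
  W2 (cap 29, load 27): #1, #5, #6 — cost 8×4 + 7×2 + 12×9 = 154
  W3 (cap 27, load 25): #2, #3, #4 — cost 9×2 + 8×8 + 8×7 = 138
  Shipping 292, fixed 267 → total 559.
  Any other capacity-feasible assignment to {W2, W3} ships for at least 292.
Compare {W1, W2}: its best feasible assignment gives total 634.
Compare {W1, W3}: its best feasible assignment gives total 726.
Every other set of open sites that can feasibly serve all demand totals ≥ 634 even under its best assignment. Minimum: 559.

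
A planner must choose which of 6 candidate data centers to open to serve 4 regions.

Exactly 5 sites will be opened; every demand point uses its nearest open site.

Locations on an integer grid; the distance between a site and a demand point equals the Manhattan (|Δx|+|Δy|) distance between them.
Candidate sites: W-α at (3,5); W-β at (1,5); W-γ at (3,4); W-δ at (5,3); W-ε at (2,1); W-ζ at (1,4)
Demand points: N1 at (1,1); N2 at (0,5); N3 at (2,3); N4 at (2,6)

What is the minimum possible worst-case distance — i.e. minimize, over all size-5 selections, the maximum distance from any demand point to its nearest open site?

2

Open {W-α, W-β, W-γ, W-δ, W-ε}.
  Farthest demand point is N3 at distance 2 (to W-γ); all others are ≤ 2.
With {W-α, W-β, W-γ, W-ε, W-ζ} the worst case is 2.
With {W-α, W-β, W-δ, W-ε, W-ζ} the worst case is 2.
No size-5 selection achieves below 2.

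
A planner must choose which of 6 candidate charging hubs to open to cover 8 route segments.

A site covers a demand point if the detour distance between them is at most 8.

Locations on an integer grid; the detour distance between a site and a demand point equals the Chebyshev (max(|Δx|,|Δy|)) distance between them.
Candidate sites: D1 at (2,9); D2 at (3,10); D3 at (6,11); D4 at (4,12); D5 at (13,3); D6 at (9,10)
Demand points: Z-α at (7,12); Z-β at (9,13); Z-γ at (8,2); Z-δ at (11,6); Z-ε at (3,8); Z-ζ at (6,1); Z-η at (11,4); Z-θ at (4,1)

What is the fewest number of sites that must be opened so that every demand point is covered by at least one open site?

2

Coverage sets (demand points within 8 of each site):
  D1: {Z-α, Z-β, Z-γ, Z-ε, Z-ζ, Z-θ}
  D2: {Z-α, Z-β, Z-γ, Z-δ, Z-ε, Z-η}
  D3: {Z-α, Z-β, Z-δ, Z-ε, Z-η}
  D4: {Z-α, Z-β, Z-δ, Z-ε, Z-η}
  D5: {Z-γ, Z-δ, Z-ζ, Z-η}
  D6: {Z-α, Z-β, Z-γ, Z-δ, Z-ε, Z-η}
No single site covers all 8 demand points.
But {D1, D2} covers everything, so the minimum is 2.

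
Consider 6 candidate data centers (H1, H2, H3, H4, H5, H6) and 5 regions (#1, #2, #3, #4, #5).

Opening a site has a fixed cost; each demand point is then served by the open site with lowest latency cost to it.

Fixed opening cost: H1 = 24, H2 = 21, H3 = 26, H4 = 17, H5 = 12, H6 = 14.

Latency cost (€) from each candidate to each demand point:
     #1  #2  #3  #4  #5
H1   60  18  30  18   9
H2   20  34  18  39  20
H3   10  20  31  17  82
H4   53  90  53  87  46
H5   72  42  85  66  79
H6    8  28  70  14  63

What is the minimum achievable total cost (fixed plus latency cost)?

Open {H1, H6}: assign each demand point to its cheapest open site.
  #1→H6 8, #2→H1 18, #3→H1 30, #4→H6 14, #5→H1 9
  latency cost 79, fixed 38 → total 117.
Compare {H2, H6}: latency cost 88 + fixed 35 = 123.
Compare {H1, H2, H6}: latency cost 67 + fixed 59 = 126.
Compare {H1, H2}: latency cost 83 + fixed 45 = 128.
All other subsets cost ≥ 123. Minimum total cost: 117.

117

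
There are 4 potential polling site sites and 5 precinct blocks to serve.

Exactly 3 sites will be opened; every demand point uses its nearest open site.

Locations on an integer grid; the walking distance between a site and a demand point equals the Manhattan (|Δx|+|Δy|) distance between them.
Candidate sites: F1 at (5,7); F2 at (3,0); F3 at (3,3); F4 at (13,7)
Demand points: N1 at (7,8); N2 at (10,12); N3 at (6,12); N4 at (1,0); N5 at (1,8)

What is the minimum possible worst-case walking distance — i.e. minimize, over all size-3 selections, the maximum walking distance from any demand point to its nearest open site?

Open {F1, F2, F4}.
  Farthest demand point is N2 at walking distance 8 (to F4); all others are ≤ 8.
With {F1, F3, F4} the worst case is 8.
With {F1, F2, F3} the worst case is 10.
No size-3 selection achieves below 8.

8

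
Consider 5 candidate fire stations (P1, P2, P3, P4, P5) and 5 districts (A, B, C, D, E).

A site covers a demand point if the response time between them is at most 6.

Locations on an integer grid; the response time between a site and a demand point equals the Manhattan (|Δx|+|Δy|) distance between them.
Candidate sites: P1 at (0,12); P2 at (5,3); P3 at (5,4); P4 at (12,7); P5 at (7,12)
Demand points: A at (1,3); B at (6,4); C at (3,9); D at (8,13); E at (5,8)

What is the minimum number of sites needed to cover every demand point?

Coverage sets (demand points within 6 of each site):
  P1: {C}
  P2: {A, B, E}
  P3: {A, B, E}
  P4: {}
  P5: {D, E}
No 2 sites suffice: every size-2 union leaves at least one demand point uncovered.
But {P1, P2, P5} covers everything, so the minimum is 3.

3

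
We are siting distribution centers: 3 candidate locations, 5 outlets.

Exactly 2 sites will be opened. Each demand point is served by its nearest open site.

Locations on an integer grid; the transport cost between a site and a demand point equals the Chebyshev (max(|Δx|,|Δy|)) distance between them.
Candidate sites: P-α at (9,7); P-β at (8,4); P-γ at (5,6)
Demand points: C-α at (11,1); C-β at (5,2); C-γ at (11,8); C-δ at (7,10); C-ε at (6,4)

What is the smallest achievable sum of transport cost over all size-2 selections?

13

Open {P-α, P-β}.
  C-α→P-β 3, C-β→P-β 3, C-γ→P-α 2, C-δ→P-α 3, C-ε→P-β 2  ⇒ total 13.
Compare {P-β, P-γ}: total 16.
Compare {P-α, P-γ}: total 17.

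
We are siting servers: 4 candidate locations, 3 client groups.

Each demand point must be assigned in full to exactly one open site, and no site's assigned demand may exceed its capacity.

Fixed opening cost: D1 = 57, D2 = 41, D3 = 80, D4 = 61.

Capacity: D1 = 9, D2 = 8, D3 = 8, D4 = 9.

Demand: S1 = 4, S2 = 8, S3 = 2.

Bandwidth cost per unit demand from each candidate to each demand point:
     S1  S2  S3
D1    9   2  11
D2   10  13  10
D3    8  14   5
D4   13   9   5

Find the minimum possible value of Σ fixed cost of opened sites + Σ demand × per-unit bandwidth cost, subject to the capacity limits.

174

Open {D1, D2}; cheapest assignment that respects the capacities:
  D1 (cap 9, load 8): S2 — cost 8×2 = 16
  D2 (cap 8, load 6): S1, S3 — cost 4×10 + 2×10 = 60
  Shipping 76, fixed 98 → total 174.
  Any other capacity-feasible assignment to {D1, D2} ships for at least 76.
Compare {D1, D3}: its best feasible assignment gives total 195.
Compare {D1, D4}: its best feasible assignment gives total 196.
Every other set of open sites that can feasibly serve all demand totals ≥ 195 even under its best assignment. Minimum: 174.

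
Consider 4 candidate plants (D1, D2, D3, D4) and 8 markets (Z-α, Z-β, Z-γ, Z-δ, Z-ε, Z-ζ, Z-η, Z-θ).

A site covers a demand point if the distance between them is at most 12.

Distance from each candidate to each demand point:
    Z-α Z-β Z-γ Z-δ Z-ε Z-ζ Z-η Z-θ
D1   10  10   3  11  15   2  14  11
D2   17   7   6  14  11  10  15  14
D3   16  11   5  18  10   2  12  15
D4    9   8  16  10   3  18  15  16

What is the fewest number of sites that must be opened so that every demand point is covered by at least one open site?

Coverage sets (demand points within 12 of each site):
  D1: {Z-α, Z-β, Z-γ, Z-δ, Z-ζ, Z-θ}
  D2: {Z-β, Z-γ, Z-ε, Z-ζ}
  D3: {Z-β, Z-γ, Z-ε, Z-ζ, Z-η}
  D4: {Z-α, Z-β, Z-δ, Z-ε}
No single site covers all 8 demand points.
But {D1, D3} covers everything, so the minimum is 2.

2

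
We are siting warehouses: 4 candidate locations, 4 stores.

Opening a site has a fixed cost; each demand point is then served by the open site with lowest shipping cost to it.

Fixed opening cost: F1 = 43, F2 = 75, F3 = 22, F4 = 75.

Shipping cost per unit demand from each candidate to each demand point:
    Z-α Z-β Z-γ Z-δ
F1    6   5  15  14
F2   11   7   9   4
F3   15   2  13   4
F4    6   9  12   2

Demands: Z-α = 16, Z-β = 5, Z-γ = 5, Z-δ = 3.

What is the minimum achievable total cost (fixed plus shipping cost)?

248

Open {F1, F3}: assign each demand point to its cheapest open site.
  Z-α→F1 16×6=96, Z-β→F3 5×2=10, Z-γ→F3 5×13=65, Z-δ→F3 3×4=12
  shipping cost 183, fixed 65 → total 248.
Compare {F3, F4}: shipping cost 172 + fixed 97 = 269.
Compare {F1}: shipping cost 238 + fixed 43 = 281.
Compare {F4}: shipping cost 207 + fixed 75 = 282.
All other subsets cost ≥ 269. Minimum total cost: 248.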